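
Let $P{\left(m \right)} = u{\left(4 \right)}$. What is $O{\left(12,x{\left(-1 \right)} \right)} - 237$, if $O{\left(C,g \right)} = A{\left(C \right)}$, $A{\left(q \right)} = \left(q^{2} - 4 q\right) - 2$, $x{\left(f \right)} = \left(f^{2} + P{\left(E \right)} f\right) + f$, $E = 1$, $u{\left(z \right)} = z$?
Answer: $-143$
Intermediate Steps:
$P{\left(m \right)} = 4$
$x{\left(f \right)} = f^{2} + 5 f$ ($x{\left(f \right)} = \left(f^{2} + 4 f\right) + f = f^{2} + 5 f$)
$A{\left(q \right)} = -2 + q^{2} - 4 q$
$O{\left(C,g \right)} = -2 + C^{2} - 4 C$
$O{\left(12,x{\left(-1 \right)} \right)} - 237 = \left(-2 + 12^{2} - 48\right) - 237 = \left(-2 + 144 - 48\right) - 237 = 94 - 237 = -143$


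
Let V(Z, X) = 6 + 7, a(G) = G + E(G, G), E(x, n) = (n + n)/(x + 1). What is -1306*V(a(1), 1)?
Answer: -16978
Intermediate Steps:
E(x, n) = 2*n/(1 + x) (E(x, n) = (2*n)/(1 + x) = 2*n/(1 + x))
a(G) = G + 2*G/(1 + G)
V(Z, X) = 13
-1306*V(a(1), 1) = -1306*13 = -16978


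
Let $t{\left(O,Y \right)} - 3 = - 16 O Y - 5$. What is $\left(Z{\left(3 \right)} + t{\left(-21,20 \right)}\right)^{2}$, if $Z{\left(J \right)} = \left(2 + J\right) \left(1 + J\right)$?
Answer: $45400644$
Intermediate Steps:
$Z{\left(J \right)} = \left(1 + J\right) \left(2 + J\right)$
$t{\left(O,Y \right)} = -2 - 16 O Y$ ($t{\left(O,Y \right)} = 3 + \left(- 16 O Y - 5\right) = 3 - \left(5 + 16 O Y\right) = -2 - 16 O Y$)
$\left(Z{\left(3 \right)} + t{\left(-21,20 \right)}\right)^{2} = \left(\left(2 + 3^{2} + 3 \cdot 3\right) - \left(2 - 6720\right)\right)^{2} = \left(\left(2 + 9 + 9\right) + \left(-2 + 6720\right)\right)^{2} = \left(20 + 6718\right)^{2} = 6738^{2} = 45400644$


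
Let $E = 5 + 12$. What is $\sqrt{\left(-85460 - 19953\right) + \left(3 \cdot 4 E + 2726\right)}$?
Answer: $3 i \sqrt{11387} \approx 320.13 i$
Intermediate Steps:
$E = 17$
$\sqrt{\left(-85460 - 19953\right) + \left(3 \cdot 4 E + 2726\right)} = \sqrt{\left(-85460 - 19953\right) + \left(3 \cdot 4 \cdot 17 + 2726\right)} = \sqrt{-105413 + \left(12 \cdot 17 + 2726\right)} = \sqrt{-105413 + \left(204 + 2726\right)} = \sqrt{-105413 + 2930} = \sqrt{-102483} = 3 i \sqrt{11387}$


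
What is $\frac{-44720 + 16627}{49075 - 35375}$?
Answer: $- \frac{28093}{13700} \approx -2.0506$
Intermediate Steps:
$\frac{-44720 + 16627}{49075 - 35375} = - \frac{28093}{13700}$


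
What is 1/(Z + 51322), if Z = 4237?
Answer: 1/55559 ≈ 1.7999e-5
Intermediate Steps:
1/(Z + 51322) = 1/(4237 + 51322) = 1/55559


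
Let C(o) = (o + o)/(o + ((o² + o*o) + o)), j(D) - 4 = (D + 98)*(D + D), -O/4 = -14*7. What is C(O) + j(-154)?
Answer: 6780037/393 ≈ 17252.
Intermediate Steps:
O = 392 (O = -(-56)*7 = -4*(-98) = 392)
j(D) = 4 + 2*D*(98 + D) (j(D) = 4 + (D + 98)*(D + D) = 4 + (98 + D)*(2*D) = 4 + 2*D*(98 + D))
C(o) = 2*o/(2*o + 2*o²) (C(o) = (2*o)/(o + ((o² + o²) + o)) = (2*o)/(o + (2*o² + o)) = (2*o)/(o + (o + 2*o²)) = (2*o)/(2*o + 2*o²) = 2*o/(2*o + 2*o²))
C(O) + j(-154) = 1/(1 + 392) + (4 + 2*(-154)² + 196*(-154)) = 1/393 + (4 + 2*23716 - 30184) = 1/393 + (4 + 47432 - 30184) = 1/393 + 17252 = 6780037/393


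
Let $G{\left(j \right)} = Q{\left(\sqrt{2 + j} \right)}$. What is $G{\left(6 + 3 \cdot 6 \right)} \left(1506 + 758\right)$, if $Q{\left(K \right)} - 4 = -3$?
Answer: $2264$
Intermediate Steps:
$Q{\left(K \right)} = 1$ ($Q{\left(K \right)} = 4 - 3 = 1$)
$G{\left(j \right)} = 1$
$G{\left(6 + 3 \cdot 6 \right)} \left(1506 + 758\right) = 1 \left(1506 + 758\right) = 1 \cdot 2264 = 2264$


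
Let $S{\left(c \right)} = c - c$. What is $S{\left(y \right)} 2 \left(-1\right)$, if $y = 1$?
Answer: $0$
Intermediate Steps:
$S{\left(c \right)} = 0$
$S{\left(y \right)} 2 \left(-1\right) = 0 \cdot 2 \left(-1\right) = 0 \left(-1\right) = 0$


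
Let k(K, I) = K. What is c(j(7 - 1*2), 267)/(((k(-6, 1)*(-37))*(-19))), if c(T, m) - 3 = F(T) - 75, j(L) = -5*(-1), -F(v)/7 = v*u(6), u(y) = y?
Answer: 47/703 ≈ 0.066856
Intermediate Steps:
F(v) = -42*v (F(v) = -7*v*6 = -42*v)
j(L) = 5
c(T, m) = -72 - 42*T (c(T, m) = 3 + (-42*T - 75) = 3 + (-75 - 42*T) = -72 - 42*T)
c(j(7 - 1*2), 267)/(((k(-6, 1)*(-37))*(-19))) = (-72 - 42*5)/((-6*(-37)*(-19))) = (-72 - 210)/((222*(-19))) = -282/(-4218) = -282*(-1/4218) = 47/703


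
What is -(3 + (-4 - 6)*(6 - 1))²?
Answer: -2209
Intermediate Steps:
-(3 + (-4 - 6)*(6 - 1))² = -(3 - 10*5)² = -(3 - 50)² = -1*(-47)² = -1*2209 = -2209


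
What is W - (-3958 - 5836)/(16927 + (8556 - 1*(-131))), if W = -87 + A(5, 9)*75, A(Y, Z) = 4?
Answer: 2732788/12807 ≈ 213.38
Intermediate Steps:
W = 213 (W = -87 + 4*75 = -87 + 300 = 213)
W - (-3958 - 5836)/(16927 + (8556 - 1*(-131))) = 213 - (-3958 - 5836)/(16927 + (8556 - 1*(-131))) = 213 - (-9794)/(16927 + (8556 + 131)) = 213 - (-9794)/(16927 + 8687) = 213 - (-9794)/25614 = 213 - 1*(-4897/12807) = 213 + 4897/12807 = 2732788/12807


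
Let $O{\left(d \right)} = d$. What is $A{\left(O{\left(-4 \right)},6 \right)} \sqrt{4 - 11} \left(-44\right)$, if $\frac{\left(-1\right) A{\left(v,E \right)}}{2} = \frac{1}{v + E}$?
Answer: $44 i \sqrt{7} \approx 116.41 i$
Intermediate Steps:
$A{\left(v,E \right)} = - \frac{2}{E + v}$ ($A{\left(v,E \right)} = - \frac{2}{v + E} = - \frac{2}{E + v}$)
$A{\left(O{\left(-4 \right)},6 \right)} \sqrt{4 - 11} \left(-44\right) = - \frac{2}{6 - 4} \sqrt{4 - 11} \left(-44\right) = - \frac{2}{2} \sqrt{-7} \left(-44\right) = \left(-2\right) \frac{1}{2} i \sqrt{7} \left(-44\right) = - i \sqrt{7} \left(-44\right) = 44 i \sqrt{7}$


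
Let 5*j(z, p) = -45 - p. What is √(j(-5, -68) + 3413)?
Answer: 8*√1335/5 ≈ 58.460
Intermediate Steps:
j(z, p) = -9 - p/5 (j(z, p) = (-45 - p)/5 = -9 - p/5)
√(j(-5, -68) + 3413) = √((-9 - ⅕*(-68)) + 3413) = √((-9 + 68/5) + 3413) = √(23/5 + 3413) = √(17088/5) = 8*√1335/5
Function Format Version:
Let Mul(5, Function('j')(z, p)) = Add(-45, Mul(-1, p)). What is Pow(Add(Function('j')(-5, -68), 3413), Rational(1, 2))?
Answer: Mul(Rational(8, 5), Pow(1335, Rational(1, 2))) ≈ 58.460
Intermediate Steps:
Function('j')(z, p) = Add(-9, Mul(Rational(-1, 5), p)) (Function('j')(z, p) = Mul(Rational(1, 5), Add(-45, Mul(-1, p))) = Add(-9, Mul(Rational(-1, 5), p)))
Pow(Add(Function('j')(-5, -68), 3413), Rational(1, 2)) = Pow(Add(Add(-9, Mul(Rational(-1, 5), -68)), 3413), Rational(1, 2)) = Pow(Add(Add(-9, Rational(68, 5)), 3413), Rational(1, 2)) = Pow(Add(Rational(23, 5), 3413), Rational(1, 2)) = Pow(Rational(17088, 5), Rational(1, 2)) = Mul(Rational(8, 5), Pow(1335, Rational(1, 2)))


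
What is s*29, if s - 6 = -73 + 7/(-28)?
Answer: -7801/4 ≈ -1950.3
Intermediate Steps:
s = -269/4 (s = 6 + (-73 + 7/(-28)) = 6 + (-73 + 7*(-1/28)) = 6 + (-73 - ¼) = 6 - 293/4 = -269/4 ≈ -67.250)
s*29 = -269/4*29 = -7801/4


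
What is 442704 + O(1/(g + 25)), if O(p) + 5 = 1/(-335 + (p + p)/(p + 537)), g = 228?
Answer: 10074449721985/22756884 ≈ 4.4270e+5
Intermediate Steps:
O(p) = -5 + 1/(-335 + 2*p/(537 + p)) (O(p) = -5 + 1/(-335 + (p + p)/(p + 537)) = -5 + 1/(-335 + (2*p)/(537 + p)) = -5 + 1/(-335 + 2*p/(537 + p)))
442704 + O(1/(g + 25)) = 442704 + 2*(-450006 - 833/(228 + 25))/(3*(59965 + 111/(228 + 25))) = 442704 + 2*(-450006 - 833/253)/(3*(59965 + 111/253)) = 442704 + (⅔)*(-113852351/253)/(15171256/253) = 442704 + (⅔)*(253/15171256)*(-113852351/253) = 442704 - 113852351/22756884 = 10074449721985/22756884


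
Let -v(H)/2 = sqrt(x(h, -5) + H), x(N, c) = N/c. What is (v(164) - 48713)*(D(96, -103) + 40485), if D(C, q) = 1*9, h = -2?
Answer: -1972584222 - 80988*sqrt(4110)/5 ≈ -1.9736e+9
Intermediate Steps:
D(C, q) = 9
v(H) = -2*sqrt(2/5 + H) (v(H) = -2*sqrt(-2/(-5) + H) = -2*sqrt(-2*(-1/5) + H) = -2*sqrt(2/5 + H))
(v(164) - 48713)*(D(96, -103) + 40485) = (-2*sqrt(10 + 25*164)/5 - 48713)*(9 + 40485) = (-2*sqrt(10 + 4100)/5 - 48713)*40494 = (-2*sqrt(4110)/5 - 48713)*40494 = (-48713 - 2*sqrt(4110)/5)*40494 = -1972584222 - 80988*sqrt(4110)/5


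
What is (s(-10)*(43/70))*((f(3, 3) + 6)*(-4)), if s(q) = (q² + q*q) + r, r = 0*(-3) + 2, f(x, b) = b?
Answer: -156348/35 ≈ -4467.1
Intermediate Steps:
r = 2 (r = 0 + 2 = 2)
s(q) = 2 + 2*q² (s(q) = (q² + q*q) + 2 = (q² + q²) + 2 = 2*q² + 2 = 2 + 2*q²)
(s(-10)*(43/70))*((f(3, 3) + 6)*(-4)) = ((2 + 2*(-10)²)*(43/70))*((3 + 6)*(-4)) = ((2 + 2*100)*(43*(1/70)))*(9*(-4)) = ((2 + 200)*(43/70))*(-36) = (202*(43/70))*(-36) = (4343/35)*(-36) = -156348/35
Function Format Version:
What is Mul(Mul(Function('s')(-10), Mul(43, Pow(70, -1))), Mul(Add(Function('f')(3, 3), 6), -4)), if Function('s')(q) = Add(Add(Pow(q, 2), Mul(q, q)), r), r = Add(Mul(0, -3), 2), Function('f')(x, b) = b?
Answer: Rational(-156348, 35) ≈ -4467.1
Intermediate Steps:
r = 2 (r = Add(0, 2) = 2)
Function('s')(q) = Add(2, Mul(2, Pow(q, 2))) (Function('s')(q) = Add(Add(Pow(q, 2), Mul(q, q)), 2) = Add(Add(Pow(q, 2), Pow(q, 2)), 2) = Add(Mul(2, Pow(q, 2)), 2) = Add(2, Mul(2, Pow(q, 2))))
Mul(Mul(Function('s')(-10), Mul(43, Pow(70, -1))), Mul(Add(Function('f')(3, 3), 6), -4)) = Mul(Mul(Add(2, Mul(2, Pow(-10, 2))), Mul(43, Pow(70, -1))), Mul(Add(3, 6), -4)) = Mul(Mul(Add(2, Mul(2, 100)), Mul(43, Rational(1, 70))), Mul(9, -4)) = Mul(Mul(Add(2, 200), Rational(43, 70)), -36) = Mul(Mul(202, Rational(43, 70)), -36) = Mul(Rational(4343, 35), -36) = Rational(-156348, 35)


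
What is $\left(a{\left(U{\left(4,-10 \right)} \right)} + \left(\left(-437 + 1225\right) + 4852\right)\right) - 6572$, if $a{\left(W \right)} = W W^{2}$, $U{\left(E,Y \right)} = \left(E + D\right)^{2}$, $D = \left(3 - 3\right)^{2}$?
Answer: $3164$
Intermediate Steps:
$D = 0$ ($D = 0^{2} = 0$)
$U{\left(E,Y \right)} = E^{2}$ ($U{\left(E,Y \right)} = \left(E + 0\right)^{2} = E^{2}$)
$a{\left(W \right)} = W^{3}$
$\left(a{\left(U{\left(4,-10 \right)} \right)} + \left(\left(-437 + 1225\right) + 4852\right)\right) - 6572 = \left(\left(4^{2}\right)^{3} + \left(\left(-437 + 1225\right) + 4852\right)\right) - 6572 = \left(16^{3} + \left(788 + 4852\right)\right) - 6572 = \left(4096 + 5640\right) - 6572 = 9736 - 6572 = 3164$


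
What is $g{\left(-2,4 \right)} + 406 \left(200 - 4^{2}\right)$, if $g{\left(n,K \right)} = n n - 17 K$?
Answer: $74640$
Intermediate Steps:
$g{\left(n,K \right)} = n^{2} - 17 K$
$g{\left(-2,4 \right)} + 406 \left(200 - 4^{2}\right) = \left(\left(-2\right)^{2} - 68\right) + 406 \left(200 - 4^{2}\right) = \left(4 - 68\right) + 406 \left(200 - 16\right) = -64 + 406 \left(200 - 16\right) = -64 + 406 \cdot 184 = -64 + 74704 = 74640$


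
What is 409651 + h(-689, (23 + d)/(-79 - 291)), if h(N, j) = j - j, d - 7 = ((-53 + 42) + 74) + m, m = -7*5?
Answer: 409651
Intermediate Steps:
m = -35
d = 35 (d = 7 + (((-53 + 42) + 74) - 35) = 7 + ((-11 + 74) - 35) = 7 + (63 - 35) = 7 + 28 = 35)
h(N, j) = 0
409651 + h(-689, (23 + d)/(-79 - 291)) = 409651 + 0 = 409651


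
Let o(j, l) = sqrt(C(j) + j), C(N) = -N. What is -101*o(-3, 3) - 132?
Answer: -132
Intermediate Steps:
o(j, l) = 0 (o(j, l) = sqrt(-j + j) = sqrt(0) = 0)
-101*o(-3, 3) - 132 = -101*0 - 132 = 0 - 132 = -132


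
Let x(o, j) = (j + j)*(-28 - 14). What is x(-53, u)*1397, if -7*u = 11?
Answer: 184404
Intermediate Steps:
u = -11/7 (u = -1/7*11 = -11/7 ≈ -1.5714)
x(o, j) = -84*j (x(o, j) = (2*j)*(-42) = -84*j)
x(-53, u)*1397 = -84*(-11/7)*1397 = 132*1397 = 184404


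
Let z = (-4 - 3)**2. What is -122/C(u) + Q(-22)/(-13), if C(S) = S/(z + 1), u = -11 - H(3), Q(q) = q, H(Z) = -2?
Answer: 79498/117 ≈ 679.47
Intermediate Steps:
z = 49 (z = (-7)**2 = 49)
u = -9 (u = -11 - 1*(-2) = -11 + 2 = -9)
C(S) = S/50 (C(S) = S/(49 + 1) = S/50)
-122/C(u) + Q(-22)/(-13) = -122/((1/50)*(-9)) - 22/(-13) = -122/(-9/50) - 22*(-1/13) = -122*(-50/9) + 22/13 = 6100/9 + 22/13 = 79498/117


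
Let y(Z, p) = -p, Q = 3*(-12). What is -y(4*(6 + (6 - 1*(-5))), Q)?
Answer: -36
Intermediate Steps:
Q = -36
-y(4*(6 + (6 - 1*(-5))), Q) = -(-1)*(-36) = -1*36 = -36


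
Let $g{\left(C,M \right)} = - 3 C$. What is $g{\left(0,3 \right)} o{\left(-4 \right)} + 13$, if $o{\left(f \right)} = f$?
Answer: $13$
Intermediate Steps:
$g{\left(0,3 \right)} o{\left(-4 \right)} + 13 = \left(-3\right) 0 \left(-4\right) + 13 = 0 \left(-4\right) + 13 = 0 + 13 = 13$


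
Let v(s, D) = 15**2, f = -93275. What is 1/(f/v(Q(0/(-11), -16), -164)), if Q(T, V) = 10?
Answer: -9/3731 ≈ -0.0024122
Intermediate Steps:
v(s, D) = 225
1/(f/v(Q(0/(-11), -16), -164)) = 1/(-93275/225) = 1/(-93275*1/225) = 1/(-3731/9) = -9/3731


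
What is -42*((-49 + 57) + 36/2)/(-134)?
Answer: 546/67 ≈ 8.1492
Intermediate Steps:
-42*((-49 + 57) + 36/2)/(-134) = -42*(8 + 36*(1/2))*(-1/134) = -42*(8 + 18)*(-1/134) = -42*26*(-1/134) = -1092*(-1/134) = 546/67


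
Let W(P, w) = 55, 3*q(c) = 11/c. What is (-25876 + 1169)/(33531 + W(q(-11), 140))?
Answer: -24707/33586 ≈ -0.73563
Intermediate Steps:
q(c) = 11/(3*c) (q(c) = (11/c)/3 = 11/(3*c))
(-25876 + 1169)/(33531 + W(q(-11), 140)) = (-25876 + 1169)/(33531 + 55) = -24707/33586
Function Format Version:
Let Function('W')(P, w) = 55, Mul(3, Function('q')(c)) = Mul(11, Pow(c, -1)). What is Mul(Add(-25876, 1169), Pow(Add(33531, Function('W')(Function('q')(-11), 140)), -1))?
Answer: Rational(-24707, 33586) ≈ -0.73563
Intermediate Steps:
Function('q')(c) = Mul(Rational(11, 3), Pow(c, -1)) (Function('q')(c) = Mul(Rational(1, 3), Mul(11, Pow(c, -1))) = Mul(Rational(11, 3), Pow(c, -1)))
Mul(Add(-25876, 1169), Pow(Add(33531, Function('W')(Function('q')(-11), 140)), -1)) = Mul(Add(-25876, 1169), Pow(Add(33531, 55), -1)) = Mul(-24707, Pow(33586, -1)) = Mul(-24707, Rational(1, 33586)) = Rational(-24707, 33586)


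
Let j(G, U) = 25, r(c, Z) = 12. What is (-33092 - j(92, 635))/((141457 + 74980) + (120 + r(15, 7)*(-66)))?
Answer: -33117/215765 ≈ -0.15349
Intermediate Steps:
(-33092 - j(92, 635))/((141457 + 74980) + (120 + r(15, 7)*(-66))) = (-33092 - 1*25)/((141457 + 74980) + (120 + 12*(-66))) = (-33092 - 25)/(216437 + (120 - 792)) = -33117/(216437 - 672) = -33117/215765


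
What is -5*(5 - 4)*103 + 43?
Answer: -472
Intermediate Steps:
-5*(5 - 4)*103 + 43 = -5*1*103 + 43 = -5*103 + 43 = -515 + 43 = -472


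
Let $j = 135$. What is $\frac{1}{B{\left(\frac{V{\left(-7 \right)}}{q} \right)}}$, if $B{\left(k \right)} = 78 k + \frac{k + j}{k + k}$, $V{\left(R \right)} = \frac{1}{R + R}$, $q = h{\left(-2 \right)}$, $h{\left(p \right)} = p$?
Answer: $\frac{7}{13253} \approx 0.00052818$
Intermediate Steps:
$q = -2$
$V{\left(R \right)} = \frac{1}{2 R}$
$B{\left(k \right)} = 78 k + \frac{135 + k}{2 k}$ ($B{\left(k \right)} = 78 k + \frac{k + 135}{k + k} = 78 k + \frac{135 + k}{2 k}$)
$\frac{1}{B{\left(\frac{V{\left(-7 \right)}}{q} \right)}} = \frac{1}{\frac{1}{2} \frac{1}{\frac{1}{2 \left(-7\right)} \frac{1}{-2}} \left(135 + \frac{\frac{1}{2} \frac{1}{-7}}{-2} \left(1 + 156 \frac{\frac{1}{2} \frac{1}{-7}}{-2}\right)\right)} = \frac{1}{\frac{1}{2} \frac{1}{\frac{1}{2} \left(- \frac{1}{7}\right) \left(- \frac{1}{2}\right)} \left(135 + \frac{1}{2} \left(- \frac{1}{7}\right) \left(- \frac{1}{2}\right) \left(1 + 156 \cdot \frac{1}{2} \left(- \frac{1}{7}\right) \left(- \frac{1}{2}\right)\right)\right)} = \frac{1}{\frac{1}{2} \frac{1}{\left(- \frac{1}{14}\right) \left(- \frac{1}{2}\right)} \left(135 + \left(- \frac{1}{14}\right) \left(- \frac{1}{2}\right) \left(1 + 156 \left(\left(- \frac{1}{14}\right) \left(- \frac{1}{2}\right)\right)\right)\right)} = \frac{1}{\frac{1}{2} \frac{1}{\frac{1}{28}} \left(135 + \frac{1 + 156 \cdot \frac{1}{28}}{28}\right)} = \frac{1}{\frac{1}{2} \cdot 28 \left(135 + \frac{1 + \frac{39}{7}}{28}\right)} = \frac{1}{\frac{1}{2} \cdot 28 \left(135 + \frac{1}{28} \cdot \frac{46}{7}\right)} = \frac{1}{\frac{1}{2} \cdot 28 \left(135 + \frac{23}{98}\right)} = \frac{1}{\frac{1}{2} \cdot 28 \cdot \frac{13253}{98}} = \frac{1}{\frac{13253}{7}} = \frac{7}{13253}$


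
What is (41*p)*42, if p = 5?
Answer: 8610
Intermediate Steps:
(41*p)*42 = (41*5)*42 = 205*42 = 8610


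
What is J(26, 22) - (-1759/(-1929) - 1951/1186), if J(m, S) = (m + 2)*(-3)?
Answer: -190497391/2287794 ≈ -83.267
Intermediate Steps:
J(m, S) = -6 - 3*m (J(m, S) = (2 + m)*(-3) = -6 - 3*m)
J(26, 22) - (-1759/(-1929) - 1951/1186) = (-6 - 3*26) - (-1759/(-1929) - 1951/1186) = (-6 - 78) - (-1759*(-1/1929) - 1951*1/1186) = -84 - (1759/1929 - 1951/1186) = -84 - 1*(-1677305/2287794) = -84 + 1677305/2287794 = -190497391/2287794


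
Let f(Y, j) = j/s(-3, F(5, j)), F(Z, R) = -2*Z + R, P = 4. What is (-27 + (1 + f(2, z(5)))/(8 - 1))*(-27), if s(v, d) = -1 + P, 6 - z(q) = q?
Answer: 5067/7 ≈ 723.86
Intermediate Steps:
z(q) = 6 - q
F(Z, R) = R - 2*Z
s(v, d) = 3 (s(v, d) = -1 + 4 = 3)
f(Y, j) = j/3
(-27 + (1 + f(2, z(5)))/(8 - 1))*(-27) = (-27 + (1 + (6 - 1*5)/3)/(8 - 1))*(-27) = (-27 + (1 + (6 - 5)/3)/7)*(-27) = (-27 + (1 + (⅓)*1)*(⅐))*(-27) = (-27 + (1 + ⅓)*(⅐))*(-27) = (-27 + (4/3)*(⅐))*(-27) = (-27 + 4/21)*(-27) = -563/21*(-27) = 5067/7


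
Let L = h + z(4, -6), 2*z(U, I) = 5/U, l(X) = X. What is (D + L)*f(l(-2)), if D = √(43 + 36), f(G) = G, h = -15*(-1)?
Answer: -125/4 - 2*√79 ≈ -49.026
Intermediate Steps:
z(U, I) = 5/(2*U) (z(U, I) = (5/U)/2 = 5/(2*U))
h = 15
L = 125/8 (L = 15 + (5/2)/4 = 15 + (5/2)*(¼) = 15 + 5/8 = 125/8 ≈ 15.625)
D = √79 ≈ 8.8882
(D + L)*f(l(-2)) = (√79 + 125/8)*(-2) = (125/8 + √79)*(-2) = -125/4 - 2*√79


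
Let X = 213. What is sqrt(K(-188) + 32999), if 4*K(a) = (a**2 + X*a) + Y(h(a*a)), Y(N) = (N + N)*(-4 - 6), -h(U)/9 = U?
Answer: 12*sqrt(11266) ≈ 1273.7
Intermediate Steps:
h(U) = -9*U
Y(N) = -20*N (Y(N) = (2*N)*(-10) = -20*N)
K(a) = 181*a**2/4 + 213*a/4 (K(a) = ((a**2 + 213*a) - (-180)*a*a)/4 = ((a**2 + 213*a) - (-180)*a**2)/4 = ((a**2 + 213*a) + 180*a**2)/4 = (181*a**2 + 213*a)/4 = 181*a**2/4 + 213*a/4)
sqrt(K(-188) + 32999) = sqrt((1/4)*(-188)*(213 + 181*(-188)) + 32999) = sqrt((1/4)*(-188)*(213 - 34028) + 32999) = sqrt((1/4)*(-188)*(-33815) + 32999) = sqrt(1589305 + 32999) = sqrt(1622304) = 12*sqrt(11266)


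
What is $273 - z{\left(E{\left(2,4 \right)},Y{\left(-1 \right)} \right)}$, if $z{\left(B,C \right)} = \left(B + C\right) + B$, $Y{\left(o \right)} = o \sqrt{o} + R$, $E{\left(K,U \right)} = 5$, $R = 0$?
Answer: $263 + i \approx 263.0 + 1.0 i$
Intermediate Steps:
$Y{\left(o \right)} = o^{\frac{3}{2}}$ ($Y{\left(o \right)} = o \sqrt{o} + 0 = o^{\frac{3}{2}} + 0 = o^{\frac{3}{2}}$)
$z{\left(B,C \right)} = C + 2 B$
$273 - z{\left(E{\left(2,4 \right)},Y{\left(-1 \right)} \right)} = 273 - \left(\left(-1\right)^{\frac{3}{2}} + 2 \cdot 5\right) = 273 - \left(- i + 10\right) = 273 - \left(10 - i\right) = 263 + i$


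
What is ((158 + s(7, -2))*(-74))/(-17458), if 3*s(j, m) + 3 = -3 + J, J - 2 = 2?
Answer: 17464/26187 ≈ 0.66690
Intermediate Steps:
J = 4 (J = 2 + 2 = 4)
s(j, m) = -⅔ (s(j, m) = -1 + (-3 + 4)/3 = -1 + (⅓)*1 = -1 + ⅓ = -⅔)
((158 + s(7, -2))*(-74))/(-17458) = ((158 - ⅔)*(-74))/(-17458) = ((472/3)*(-74))*(-1/17458) = -34928/3*(-1/17458) = 17464/26187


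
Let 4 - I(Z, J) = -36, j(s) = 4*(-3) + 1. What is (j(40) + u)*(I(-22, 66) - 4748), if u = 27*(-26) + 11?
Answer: 3305016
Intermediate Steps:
j(s) = -11 (j(s) = -12 + 1 = -11)
I(Z, J) = 40 (I(Z, J) = 4 - 1*(-36) = 4 + 36 = 40)
u = -691 (u = -702 + 11 = -691)
(j(40) + u)*(I(-22, 66) - 4748) = (-11 - 691)*(40 - 4748) = -702*(-4708) = 3305016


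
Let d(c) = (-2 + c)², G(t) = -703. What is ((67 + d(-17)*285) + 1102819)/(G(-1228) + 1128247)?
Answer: 1205771/1127544 ≈ 1.0694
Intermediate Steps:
((67 + d(-17)*285) + 1102819)/(G(-1228) + 1128247) = ((67 + (-2 - 17)²*285) + 1102819)/(-703 + 1128247) = ((67 + (-19)²*285) + 1102819)/1127544 = ((67 + 361*285) + 1102819)*(1/1127544) = ((67 + 102885) + 1102819)*(1/1127544) = (102952 + 1102819)*(1/1127544) = 1205771*(1/1127544) = 1205771/1127544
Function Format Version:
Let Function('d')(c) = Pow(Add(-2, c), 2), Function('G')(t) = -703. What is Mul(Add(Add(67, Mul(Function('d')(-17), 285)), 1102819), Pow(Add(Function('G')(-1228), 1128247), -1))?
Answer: Rational(1205771, 1127544) ≈ 1.0694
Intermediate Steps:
Mul(Add(Add(67, Mul(Function('d')(-17), 285)), 1102819), Pow(Add(Function('G')(-1228), 1128247), -1)) = Mul(Add(Add(67, Mul(Pow(Add(-2, -17), 2), 285)), 1102819), Pow(Add(-703, 1128247), -1)) = Mul(Add(Add(67, Mul(Pow(-19, 2), 285)), 1102819), Pow(1127544, -1)) = Mul(Add(Add(67, Mul(361, 285)), 1102819), Rational(1, 1127544)) = Mul(Add(Add(67, 102885), 1102819), Rational(1, 1127544)) = Mul(Add(102952, 1102819), Rational(1, 1127544)) = Mul(1205771, Rational(1, 1127544)) = Rational(1205771, 1127544)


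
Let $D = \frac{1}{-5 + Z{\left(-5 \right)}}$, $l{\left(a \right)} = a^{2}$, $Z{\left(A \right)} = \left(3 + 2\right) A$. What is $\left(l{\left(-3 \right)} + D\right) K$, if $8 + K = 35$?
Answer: $\frac{2421}{10} \approx 242.1$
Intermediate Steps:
$K = 27$ ($K = -8 + 35 = 27$)
$Z{\left(A \right)} = 5 A$
$D = - \frac{1}{30}$ ($D = \frac{1}{-5 + 5 \left(-5\right)} = \frac{1}{-5 - 25} = \frac{1}{-30} = - \frac{1}{30} \approx -0.033333$)
$\left(l{\left(-3 \right)} + D\right) K = \left(\left(-3\right)^{2} - \frac{1}{30}\right) 27 = \left(9 - \frac{1}{30}\right) 27 = \frac{269}{30} \cdot 27 = \frac{2421}{10}$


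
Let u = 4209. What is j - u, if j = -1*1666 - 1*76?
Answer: -5951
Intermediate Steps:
j = -1742 (j = -1666 - 76 = -1742)
j - u = -1742 - 1*4209 = -1742 - 4209 = -5951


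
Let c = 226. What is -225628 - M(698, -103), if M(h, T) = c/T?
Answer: -23239458/103 ≈ -2.2563e+5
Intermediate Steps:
M(h, T) = 226/T
-225628 - M(698, -103) = -225628 - 226/(-103) = -225628 - 226*(-1)/103 = -225628 - 1*(-226/103) = -225628 + 226/103 = -23239458/103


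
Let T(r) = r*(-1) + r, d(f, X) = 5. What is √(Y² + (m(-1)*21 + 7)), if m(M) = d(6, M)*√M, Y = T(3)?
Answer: √(7 + 105*I) ≈ 7.4911 + 7.0083*I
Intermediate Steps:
T(r) = 0 (T(r) = -r + r = 0)
Y = 0
m(M) = 5*√M
√(Y² + (m(-1)*21 + 7)) = √(0² + ((5*√(-1))*21 + 7)) = √(0 + ((5*I)*21 + 7)) = √(0 + (105*I + 7)) = √(0 + (7 + 105*I)) = √(7 + 105*I)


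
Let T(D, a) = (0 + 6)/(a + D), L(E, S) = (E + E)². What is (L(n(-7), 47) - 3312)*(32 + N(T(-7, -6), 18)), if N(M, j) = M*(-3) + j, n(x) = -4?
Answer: -2169664/13 ≈ -1.6690e+5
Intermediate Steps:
L(E, S) = 4*E² (L(E, S) = (2*E)² = 4*E²)
T(D, a) = 6/(D + a)
N(M, j) = j - 3*M (N(M, j) = -3*M + j = j - 3*M)
(L(n(-7), 47) - 3312)*(32 + N(T(-7, -6), 18)) = (4*(-4)² - 3312)*(32 + (18 - 18/(-7 - 6))) = (4*16 - 3312)*(32 + (18 - 18/(-13))) = (64 - 3312)*(32 + (18 - 18*(-1)/13)) = -3248*(32 + (18 - 3*(-6/13))) = -3248*(32 + (18 + 18/13)) = -3248*(32 + 252/13) = -3248*668/13 = -2169664/13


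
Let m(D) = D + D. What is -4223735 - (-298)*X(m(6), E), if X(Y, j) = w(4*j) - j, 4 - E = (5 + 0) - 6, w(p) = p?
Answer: -4219265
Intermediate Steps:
E = 5 (E = 4 - ((5 + 0) - 6) = 4 - (5 - 6) = 4 - 1*(-1) = 4 + 1 = 5)
m(D) = 2*D
X(Y, j) = 3*j (X(Y, j) = 4*j - j = 3*j)
-4223735 - (-298)*X(m(6), E) = -4223735 - (-298)*3*5 = -4223735 - (-298)*15 = -4223735 - 1*(-4470) = -4223735 + 4470 = -4219265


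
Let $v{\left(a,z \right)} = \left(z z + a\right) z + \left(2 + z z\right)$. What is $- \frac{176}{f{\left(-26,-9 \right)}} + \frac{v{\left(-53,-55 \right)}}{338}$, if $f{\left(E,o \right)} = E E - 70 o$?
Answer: $- \frac{8060961}{16978} \approx -474.79$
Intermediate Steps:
$f{\left(E,o \right)} = E^{2} - 70 o$
$v{\left(a,z \right)} = 2 + z^{2} + z \left(a + z^{2}\right)$ ($v{\left(a,z \right)} = \left(z^{2} + a\right) z + \left(2 + z^{2}\right) = \left(a + z^{2}\right) z + \left(2 + z^{2}\right) = z \left(a + z^{2}\right) + \left(2 + z^{2}\right) = 2 + z^{2} + z \left(a + z^{2}\right)$)
$- \frac{176}{f{\left(-26,-9 \right)}} + \frac{v{\left(-53,-55 \right)}}{338} = - \frac{176}{\left(-26\right)^{2} - -630} + \frac{2 + \left(-55\right)^{2} + \left(-55\right)^{3} - -2915}{338} = - \frac{176}{676 + 630} + \left(2 + 3025 - 166375 + 2915\right) \frac{1}{338} = - \frac{176}{1306} - \frac{12341}{26} = \left(-176\right) \frac{1}{1306} - \frac{12341}{26} = - \frac{88}{653} - \frac{12341}{26} = - \frac{8060961}{16978}$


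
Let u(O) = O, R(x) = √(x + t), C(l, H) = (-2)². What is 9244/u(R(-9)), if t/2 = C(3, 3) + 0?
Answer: -9244*I ≈ -9244.0*I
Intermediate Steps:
C(l, H) = 4
t = 8 (t = 2*(4 + 0) = 2*4 = 8)
R(x) = √(8 + x) (R(x) = √(x + 8) = √(8 + x))
9244/u(R(-9)) = 9244/(√(8 - 9)) = 9244/(√(-1)) = 9244/I = 9244*(-I) = -9244*I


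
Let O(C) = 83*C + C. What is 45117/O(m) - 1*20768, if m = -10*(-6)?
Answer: -11625067/560 ≈ -20759.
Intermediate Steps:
m = 60
O(C) = 84*C
45117/O(m) - 1*20768 = 45117/((84*60)) - 1*20768 = 45117/5040 - 20768 = 45117*(1/5040) - 20768 = 5013/560 - 20768 = -11625067/560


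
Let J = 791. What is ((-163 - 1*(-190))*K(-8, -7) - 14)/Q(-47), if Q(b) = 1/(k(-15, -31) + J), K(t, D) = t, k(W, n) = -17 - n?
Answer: -185150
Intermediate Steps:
Q(b) = 1/805 (Q(b) = 1/((-17 - 1*(-31)) + 791) = 1/((-17 + 31) + 791) = 1/(14 + 791) = 1/805)
((-163 - 1*(-190))*K(-8, -7) - 14)/Q(-47) = ((-163 - 1*(-190))*(-8) - 14)/(1/805) = ((-163 + 190)*(-8) - 14)*805 = (27*(-8) - 14)*805 = (-216 - 14)*805 = -230*805 = -185150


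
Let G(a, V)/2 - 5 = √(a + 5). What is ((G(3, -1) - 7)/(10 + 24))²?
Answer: 41/1156 + 6*√2/289 ≈ 0.064828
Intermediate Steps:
G(a, V) = 10 + 2*√(5 + a) (G(a, V) = 10 + 2*√(a + 5) = 10 + 2*√(5 + a))
((G(3, -1) - 7)/(10 + 24))² = (((10 + 2*√(5 + 3)) - 7)/(10 + 24))² = (((10 + 2*√8) - 7)/34)² = (((10 + 2*(2*√2)) - 7)*(1/34))² = (((10 + 4*√2) - 7)*(1/34))² = ((3 + 4*√2)*(1/34))² = (3/34 + 2*√2/17)²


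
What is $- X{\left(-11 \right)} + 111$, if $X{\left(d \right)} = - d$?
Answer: $100$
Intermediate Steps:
$- X{\left(-11 \right)} + 111 = - \left(-1\right) \left(-11\right) + 111 = \left(-1\right) 11 + 111 = -11 + 111 = 100$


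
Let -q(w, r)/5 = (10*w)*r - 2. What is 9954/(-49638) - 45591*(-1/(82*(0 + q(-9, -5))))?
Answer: -97414209/217083520 ≈ -0.44874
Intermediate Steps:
q(w, r) = 10 - 50*r*w (q(w, r) = -5*((10*w)*r - 2) = -5*(10*r*w - 2) = -5*(-2 + 10*r*w) = 10 - 50*r*w)
9954/(-49638) - 45591*(-1/(82*(0 + q(-9, -5)))) = 9954/(-49638) - 45591*(-1/(82*(0 + (10 - 50*(-5)*(-9))))) = 9954*(-1/49638) - 45591*(-1/(82*(0 + (10 - 2250)))) = -1659/8273 - 45591*(-1/(82*(0 - 2240))) = -1659/8273 - 45591/((-2240*(-82))) = -1659/8273 - 45591/183680 = -1659/8273 - 45591*1/183680 = -1659/8273 - 6513/26240 = -97414209/217083520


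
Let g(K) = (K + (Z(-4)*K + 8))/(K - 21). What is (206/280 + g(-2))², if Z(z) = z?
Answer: 167281/10368400 ≈ 0.016134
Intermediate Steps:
g(K) = (8 - 3*K)/(-21 + K) (g(K) = (K + (-4*K + 8))/(K - 21) = (K + (8 - 4*K))/(-21 + K) = (8 - 3*K)/(-21 + K))
(206/280 + g(-2))² = (206/280 + (8 - 3*(-2))/(-21 - 2))² = (206*(1/280) + (8 + 6)/(-23))² = (103/140 - 1/23*14)² = (103/140 - 14/23)² = (409/3220)² = 167281/10368400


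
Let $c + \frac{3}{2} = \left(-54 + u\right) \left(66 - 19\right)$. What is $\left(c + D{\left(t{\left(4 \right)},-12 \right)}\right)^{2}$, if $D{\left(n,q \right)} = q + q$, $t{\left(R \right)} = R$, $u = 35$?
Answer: $\frac{3374569}{4} \approx 8.4364 \cdot 10^{5}$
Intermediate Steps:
$D{\left(n,q \right)} = 2 q$
$c = - \frac{1789}{2}$ ($c = - \frac{3}{2} + \left(-54 + 35\right) \left(66 - 19\right) = - \frac{3}{2} - 893 = - \frac{1789}{2} \approx -894.5$)
$\left(c + D{\left(t{\left(4 \right)},-12 \right)}\right)^{2} = \left(- \frac{1789}{2} + 2 \left(-12\right)\right)^{2} = \left(- \frac{1789}{2} - 24\right)^{2} = \left(- \frac{1837}{2}\right)^{2} = \frac{3374569}{4}$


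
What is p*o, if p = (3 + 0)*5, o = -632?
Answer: -9480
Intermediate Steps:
p = 15 (p = 3*5 = 15)
p*o = 15*(-632) = -9480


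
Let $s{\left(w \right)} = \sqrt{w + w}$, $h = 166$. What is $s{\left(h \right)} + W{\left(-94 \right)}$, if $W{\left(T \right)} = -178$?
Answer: $-178 + 2 \sqrt{83} \approx -159.78$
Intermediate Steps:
$s{\left(w \right)} = \sqrt{2} \sqrt{w}$ ($s{\left(w \right)} = \sqrt{2 w} = \sqrt{2} \sqrt{w}$)
$s{\left(h \right)} + W{\left(-94 \right)} = \sqrt{2} \sqrt{166} - 178 = 2 \sqrt{83} - 178 = -178 + 2 \sqrt{83}$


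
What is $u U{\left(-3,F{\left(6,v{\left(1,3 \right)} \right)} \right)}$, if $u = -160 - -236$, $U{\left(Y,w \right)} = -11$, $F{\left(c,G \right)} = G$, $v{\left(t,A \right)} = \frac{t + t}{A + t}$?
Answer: $-836$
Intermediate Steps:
$v{\left(t,A \right)} = \frac{2 t}{A + t}$
$u = 76$ ($u = -160 + 236 = 76$)
$u U{\left(-3,F{\left(6,v{\left(1,3 \right)} \right)} \right)} = 76 \left(-11\right) = -836$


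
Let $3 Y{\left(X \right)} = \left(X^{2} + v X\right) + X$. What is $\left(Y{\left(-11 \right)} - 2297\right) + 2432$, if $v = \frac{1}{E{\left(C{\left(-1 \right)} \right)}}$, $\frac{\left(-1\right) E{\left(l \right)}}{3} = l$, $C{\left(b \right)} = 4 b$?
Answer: $\frac{6169}{36} \approx 171.36$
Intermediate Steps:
$E{\left(l \right)} = - 3 l$
$v = \frac{1}{12}$ ($v = \frac{1}{\left(-3\right) 4 \left(-1\right)} = \frac{1}{\left(-3\right) \left(-4\right)} = \frac{1}{12} \approx 0.083333$)
$Y{\left(X \right)} = \frac{X^{2}}{3} + \frac{13 X}{36}$ ($Y{\left(X \right)} = \frac{\left(X^{2} + \frac{X}{12}\right) + X}{3} = \frac{X^{2} + \frac{13 X}{12}}{3} = \frac{X^{2}}{3} + \frac{13 X}{36}$)
$\left(Y{\left(-11 \right)} - 2297\right) + 2432 = \left(\frac{1}{36} \left(-11\right) \left(13 + 12 \left(-11\right)\right) - 2297\right) + 2432 = \left(\frac{1}{36} \left(-11\right) \left(13 - 132\right) - 2297\right) + 2432 = \left(\frac{1}{36} \left(-11\right) \left(-119\right) - 2297\right) + 2432 = \left(\frac{1309}{36} - 2297\right) + 2432 = - \frac{81383}{36} + 2432 = \frac{6169}{36}$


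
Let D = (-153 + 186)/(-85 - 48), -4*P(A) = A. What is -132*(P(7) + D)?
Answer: 35079/133 ≈ 263.75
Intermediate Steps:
P(A) = -A/4
D = -33/133 (D = 33/(-133) = 33*(-1/133) = -33/133 ≈ -0.24812)
-132*(P(7) + D) = -132*(-¼*7 - 33/133) = -132*(-7/4 - 33/133) = -132*(-1063/532) = 35079/133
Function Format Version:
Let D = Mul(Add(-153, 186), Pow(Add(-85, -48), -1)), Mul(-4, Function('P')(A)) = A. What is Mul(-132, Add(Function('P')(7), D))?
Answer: Rational(35079, 133) ≈ 263.75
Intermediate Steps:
Function('P')(A) = Mul(Rational(-1, 4), A)
D = Rational(-33, 133) (D = Mul(33, Pow(-133, -1)) = Mul(33, Rational(-1, 133)) = Rational(-33, 133) ≈ -0.24812)
Mul(-132, Add(Function('P')(7), D)) = Mul(-132, Add(Mul(Rational(-1, 4), 7), Rational(-33, 133))) = Mul(-132, Add(Rational(-7, 4), Rational(-33, 133))) = Mul(-132, Rational(-1063, 532)) = Rational(35079, 133)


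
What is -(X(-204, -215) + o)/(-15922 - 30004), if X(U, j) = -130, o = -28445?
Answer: -28575/45926 ≈ -0.62220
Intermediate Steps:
-(X(-204, -215) + o)/(-15922 - 30004) = -(-130 - 28445)/(-15922 - 30004) = -(-28575)/(-45926) = -(-28575)*(-1)/45926 = -1*28575/45926 = -28575/45926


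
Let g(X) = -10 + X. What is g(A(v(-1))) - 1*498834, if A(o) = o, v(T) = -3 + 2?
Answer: -498845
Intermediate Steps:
v(T) = -1
g(A(v(-1))) - 1*498834 = (-10 - 1) - 1*498834 = -11 - 498834 = -498845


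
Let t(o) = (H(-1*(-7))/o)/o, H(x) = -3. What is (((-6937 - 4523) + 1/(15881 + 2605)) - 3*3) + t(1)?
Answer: -212071391/18486 ≈ -11472.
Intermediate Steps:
t(o) = -3/o**2 (t(o) = (-3/o)/o = -3/o**2)
(((-6937 - 4523) + 1/(15881 + 2605)) - 3*3) + t(1) = (((-6937 - 4523) + 1/(15881 + 2605)) - 3*3) - 3/1**2 = ((-11460 + 1/18486) - 9) - 3*1 = ((-11460 + 1/18486) - 9) - 3 = (-211849559/18486 - 9) - 3 = -212015933/18486 - 3 = -212071391/18486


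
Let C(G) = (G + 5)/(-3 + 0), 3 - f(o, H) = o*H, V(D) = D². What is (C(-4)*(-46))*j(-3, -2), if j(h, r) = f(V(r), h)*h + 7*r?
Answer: -2714/3 ≈ -904.67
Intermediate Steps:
f(o, H) = 3 - H*o (f(o, H) = 3 - o*H = 3 - H*o)
C(G) = -5/3 - G/3 (C(G) = (5 + G)/(-3) = (5 + G)*(-⅓) = -5/3 - G/3)
j(h, r) = 7*r + h*(3 - h*r²) (j(h, r) = (3 - h*r²)*h + 7*r = h*(3 - h*r²) + 7*r = 7*r + h*(3 - h*r²))
(C(-4)*(-46))*j(-3, -2) = ((-5/3 - ⅓*(-4))*(-46))*(7*(-2) - 1*(-3)*(-3 - 3*(-2)²)) = ((-5/3 + 4/3)*(-46))*(-14 - 1*(-3)*(-3 - 3*4)) = (-⅓*(-46))*(-14 - 1*(-3)*(-3 - 12)) = 46*(-14 - 1*(-3)*(-15))/3 = 46*(-14 - 45)/3 = (46/3)*(-59) = -2714/3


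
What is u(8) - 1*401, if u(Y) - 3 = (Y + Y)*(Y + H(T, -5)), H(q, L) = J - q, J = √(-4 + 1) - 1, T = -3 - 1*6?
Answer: -142 + 16*I*√3 ≈ -142.0 + 27.713*I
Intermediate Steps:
T = -9 (T = -3 - 6 = -9)
J = -1 + I*√3 (J = √(-3) - 1 = I*√3 - 1 = -1 + I*√3 ≈ -1.0 + 1.732*I)
H(q, L) = -1 - q + I*√3 (H(q, L) = (-1 + I*√3) - q = -1 - q + I*√3)
u(Y) = 3 + 2*Y*(8 + Y + I*√3) (u(Y) = 3 + (Y + Y)*(Y + (-1 - 1*(-9) + I*√3)) = 3 + (2*Y)*(Y + (-1 + 9 + I*√3)) = 3 + (2*Y)*(Y + (8 + I*√3)) = 3 + (2*Y)*(8 + Y + I*√3) = 3 + 2*Y*(8 + Y + I*√3))
u(8) - 1*401 = (3 + 2*8² + 2*8*(8 + I*√3)) - 1*401 = (3 + 2*64 + (128 + 16*I*√3)) - 401 = (3 + 128 + (128 + 16*I*√3)) - 401 = (259 + 16*I*√3) - 401 = -142 + 16*I*√3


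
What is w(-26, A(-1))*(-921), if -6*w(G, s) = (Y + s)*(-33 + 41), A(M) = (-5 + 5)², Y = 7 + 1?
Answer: 9824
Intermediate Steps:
Y = 8
A(M) = 0 (A(M) = 0² = 0)
w(G, s) = -32/3 - 4*s/3 (w(G, s) = -(8 + s)*(-33 + 41)/6 = -(8 + s)*8/6 = -(64 + 8*s)/6 = -32/3 - 4*s/3)
w(-26, A(-1))*(-921) = (-32/3 - 4/3*0)*(-921) = (-32/3 + 0)*(-921) = -32/3*(-921) = 9824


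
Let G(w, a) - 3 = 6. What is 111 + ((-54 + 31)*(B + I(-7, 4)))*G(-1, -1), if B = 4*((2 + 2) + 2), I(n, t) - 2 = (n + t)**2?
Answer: -7134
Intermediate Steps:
I(n, t) = 2 + (n + t)**2
G(w, a) = 9 (G(w, a) = 3 + 6 = 9)
B = 24 (B = 4*(4 + 2) = 4*6 = 24)
111 + ((-54 + 31)*(B + I(-7, 4)))*G(-1, -1) = 111 + ((-54 + 31)*(24 + (2 + (-7 + 4)**2)))*9 = 111 - 23*(24 + (2 + (-3)**2))*9 = 111 - 23*(24 + (2 + 9))*9 = 111 - 23*(24 + 11)*9 = 111 - 23*35*9 = 111 - 805*9 = 111 - 7245 = -7134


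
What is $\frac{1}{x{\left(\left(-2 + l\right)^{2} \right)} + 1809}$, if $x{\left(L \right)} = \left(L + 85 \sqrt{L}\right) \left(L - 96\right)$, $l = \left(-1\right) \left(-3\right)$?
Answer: $- \frac{1}{6361} \approx -0.00015721$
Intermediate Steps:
$l = 3$
$x{\left(L \right)} = \left(-96 + L\right) \left(L + 85 \sqrt{L}\right)$ ($x{\left(L \right)} = \left(L + 85 \sqrt{L}\right) \left(-96 + L\right) = \left(-96 + L\right) \left(L + 85 \sqrt{L}\right)$)
$\frac{1}{x{\left(\left(-2 + l\right)^{2} \right)} + 1809} = \frac{1}{\left(\left(\left(-2 + 3\right)^{2}\right)^{2} - 8160 \sqrt{\left(-2 + 3\right)^{2}} - 96 \left(-2 + 3\right)^{2} + 85 \left(\left(-2 + 3\right)^{2}\right)^{\frac{3}{2}}\right) + 1809} = \frac{1}{\left(\left(1^{2}\right)^{2} - 8160 \sqrt{1^{2}} - 96 \cdot 1^{2} + 85 \left(1^{2}\right)^{\frac{3}{2}}\right) + 1809} = \frac{1}{\left(1^{2} - 8160 \sqrt{1} - 96 + 85 \cdot 1^{\frac{3}{2}}\right) + 1809} = \frac{1}{\left(1 - 8160 - 96 + 85 \cdot 1\right) + 1809} = \frac{1}{\left(1 - 8160 - 96 + 85\right) + 1809} = \frac{1}{-8170 + 1809} = \frac{1}{-6361} = - \frac{1}{6361}$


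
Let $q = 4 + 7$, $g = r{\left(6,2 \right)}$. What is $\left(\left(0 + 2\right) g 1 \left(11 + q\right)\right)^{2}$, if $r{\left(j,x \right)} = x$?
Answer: $7744$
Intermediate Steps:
$g = 2$
$q = 11$
$\left(\left(0 + 2\right) g 1 \left(11 + q\right)\right)^{2} = \left(\left(0 + 2\right) 2 \cdot 1 \left(11 + 11\right)\right)^{2} = \left(2 \cdot 2 \cdot 1 \cdot 22\right)^{2} = \left(4 \cdot 1 \cdot 22\right)^{2} = \left(4 \cdot 22\right)^{2} = 88^{2} = 7744$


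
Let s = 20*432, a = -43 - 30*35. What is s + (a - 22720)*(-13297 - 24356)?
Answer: 896639529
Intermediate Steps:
a = -1093 (a = -43 - 1050 = -1093)
s = 8640
s + (a - 22720)*(-13297 - 24356) = 8640 + (-1093 - 22720)*(-13297 - 24356) = 8640 - 23813*(-37653) = 8640 + 896630889 = 896639529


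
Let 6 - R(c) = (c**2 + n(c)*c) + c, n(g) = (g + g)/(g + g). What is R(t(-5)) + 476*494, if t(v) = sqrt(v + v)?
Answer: 235160 - 2*I*sqrt(10) ≈ 2.3516e+5 - 6.3246*I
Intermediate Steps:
n(g) = 1 (n(g) = (2*g)/((2*g)) = (2*g)*(1/(2*g)) = 1)
t(v) = sqrt(2)*sqrt(v) (t(v) = sqrt(2*v) = sqrt(2)*sqrt(v))
R(c) = 6 - c**2 - 2*c (R(c) = 6 - ((c**2 + 1*c) + c) = 6 - ((c**2 + c) + c) = 6 - ((c + c**2) + c) = 6 - (c**2 + 2*c) = 6 + (-c**2 - 2*c) = 6 - c**2 - 2*c)
R(t(-5)) + 476*494 = (6 - (sqrt(2)*sqrt(-5))**2 - 2*sqrt(2)*sqrt(-5)) + 476*494 = (6 - (sqrt(2)*(I*sqrt(5)))**2 - 2*sqrt(2)*I*sqrt(5)) + 235144 = (6 - (I*sqrt(10))**2 - 2*I*sqrt(10)) + 235144 = (6 - 1*(-10) - 2*I*sqrt(10)) + 235144 = (6 + 10 - 2*I*sqrt(10)) + 235144 = (16 - 2*I*sqrt(10)) + 235144 = 235160 - 2*I*sqrt(10)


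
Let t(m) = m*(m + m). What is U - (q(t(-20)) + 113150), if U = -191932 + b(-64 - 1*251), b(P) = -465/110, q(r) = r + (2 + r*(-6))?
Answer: -6623941/22 ≈ -3.0109e+5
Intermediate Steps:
t(m) = 2*m**2 (t(m) = m*(2*m) = 2*m**2)
q(r) = 2 - 5*r (q(r) = r + (2 - 6*r) = 2 - 5*r)
b(P) = -93/22 (b(P) = -465*1/110 = -93/22)
U = -4222597/22 (U = -191932 - 93/22 = -4222597/22 ≈ -1.9194e+5)
U - (q(t(-20)) + 113150) = -4222597/22 - ((2 - 10*(-20)**2) + 113150) = -4222597/22 - ((2 - 10*400) + 113150) = -4222597/22 - ((2 - 5*800) + 113150) = -4222597/22 - ((2 - 4000) + 113150) = -4222597/22 - (-3998 + 113150) = -4222597/22 - 1*109152 = -4222597/22 - 109152 = -6623941/22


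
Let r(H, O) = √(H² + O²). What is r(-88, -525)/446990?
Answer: √283369/446990 ≈ 0.0011909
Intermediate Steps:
r(-88, -525)/446990 = √((-88)² + (-525)²)/446990 = √(7744 + 275625)*(1/446990) = √283369*(1/446990) = √283369/446990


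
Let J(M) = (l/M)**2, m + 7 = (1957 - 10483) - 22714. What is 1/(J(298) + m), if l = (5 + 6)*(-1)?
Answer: -88804/2774858467 ≈ -3.2003e-5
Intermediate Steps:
l = -11 (l = 11*(-1) = -11)
m = -31247 (m = -7 + ((1957 - 10483) - 22714) = -7 + (-8526 - 22714) = -7 - 31240 = -31247)
J(M) = 121/M**2 (J(M) = (-11/M)**2 = 121/M**2)
1/(J(298) + m) = 1/(121/298**2 - 31247) = 1/(121*(1/88804) - 31247) = 1/(121/88804 - 31247) = 1/(-2774858467/88804) = -88804/2774858467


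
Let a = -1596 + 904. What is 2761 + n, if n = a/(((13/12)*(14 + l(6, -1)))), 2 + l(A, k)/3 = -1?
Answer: 171161/65 ≈ 2633.2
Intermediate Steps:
l(A, k) = -9 (l(A, k) = -6 + 3*(-1) = -6 - 3 = -9)
a = -692
n = -8304/65 (n = -692*12/(13*(14 - 9)) = -692/((13*(1/12))*5) = -692/((13/12)*5) = -692/65/12 = -692*12/65 = -8304/65 ≈ -127.75)
2761 + n = 2761 - 8304/65 = 171161/65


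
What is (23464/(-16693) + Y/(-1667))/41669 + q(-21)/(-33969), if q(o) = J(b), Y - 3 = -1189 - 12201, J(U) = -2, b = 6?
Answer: 8581410683285/39388172690781291 ≈ 0.00021787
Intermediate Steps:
Y = -13387 (Y = 3 + (-1189 - 12201) = 3 - 13390 = -13387)
q(o) = -2
(23464/(-16693) + Y/(-1667))/41669 + q(-21)/(-33969) = (23464/(-16693) - 13387/(-1667))/41669 - 2/(-33969) = (23464*(-1/16693) - 13387*(-1/1667))*(1/41669) - 2*(-1/33969) = (-23464/16693 + 13387/1667)*(1/41669) + 2/33969 = (184354703/27827231)*(1/41669) + 2/33969 = 184354703/1159532888539 + 2/33969 = 8581410683285/39388172690781291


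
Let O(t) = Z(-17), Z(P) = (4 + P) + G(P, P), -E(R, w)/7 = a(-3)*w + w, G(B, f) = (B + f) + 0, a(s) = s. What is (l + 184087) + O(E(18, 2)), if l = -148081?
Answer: 35959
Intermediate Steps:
G(B, f) = B + f
E(R, w) = 14*w (E(R, w) = -7*(-3*w + w) = -(-14)*w = 14*w)
Z(P) = 4 + 3*P (Z(P) = (4 + P) + (P + P) = (4 + P) + 2*P = 4 + 3*P)
O(t) = -47 (O(t) = 4 + 3*(-17) = 4 - 51 = -47)
(l + 184087) + O(E(18, 2)) = (-148081 + 184087) - 47 = 36006 - 47 = 35959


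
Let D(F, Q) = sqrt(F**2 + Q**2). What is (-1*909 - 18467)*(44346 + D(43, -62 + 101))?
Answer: -859248096 - 19376*sqrt(3370) ≈ -8.6037e+8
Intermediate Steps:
(-1*909 - 18467)*(44346 + D(43, -62 + 101)) = (-1*909 - 18467)*(44346 + sqrt(43**2 + (-62 + 101)**2)) = (-909 - 18467)*(44346 + sqrt(1849 + 39**2)) = -19376*(44346 + sqrt(1849 + 1521)) = -19376*(44346 + sqrt(3370)) = -859248096 - 19376*sqrt(3370)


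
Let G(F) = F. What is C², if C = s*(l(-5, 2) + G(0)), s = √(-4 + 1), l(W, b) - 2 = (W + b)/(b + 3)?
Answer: -147/25 ≈ -5.8800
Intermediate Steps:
l(W, b) = 2 + (W + b)/(3 + b) (l(W, b) = 2 + (W + b)/(b + 3) = 2 + (W + b)/(3 + b))
s = I*√3 (s = √(-3) = I*√3 ≈ 1.732*I)
C = 7*I*√3/5 (C = (I*√3)*((6 - 5 + 3*2)/(3 + 2) + 0) = (I*√3)*((6 - 5 + 6)/5 + 0) = (I*√3)*((⅕)*7 + 0) = (I*√3)*(7/5 + 0) = (I*√3)*(7/5) = 7*I*√3/5 ≈ 2.4249*I)
C² = (7*I*√3/5)² = -147/25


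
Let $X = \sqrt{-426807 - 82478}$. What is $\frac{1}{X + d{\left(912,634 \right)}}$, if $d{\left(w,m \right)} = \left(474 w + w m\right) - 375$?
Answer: $\frac{144303}{145763563418} - \frac{i \sqrt{509285}}{1020344943926} \approx 9.8998 \cdot 10^{-7} - 6.9941 \cdot 10^{-10} i$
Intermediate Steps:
$d{\left(w,m \right)} = -375 + 474 w + m w$ ($d{\left(w,m \right)} = \left(474 w + m w\right) - 375 = -375 + 474 w + m w$)
$X = i \sqrt{509285}$ ($X = \sqrt{-509285} = i \sqrt{509285} \approx 713.64 i$)
$\frac{1}{X + d{\left(912,634 \right)}} = \frac{1}{i \sqrt{509285} + \left(-375 + 474 \cdot 912 + 634 \cdot 912\right)} = \frac{1}{i \sqrt{509285} + \left(-375 + 432288 + 578208\right)} = \frac{1}{i \sqrt{509285} + 1010121} = \frac{1}{1010121 + i \sqrt{509285}}$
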